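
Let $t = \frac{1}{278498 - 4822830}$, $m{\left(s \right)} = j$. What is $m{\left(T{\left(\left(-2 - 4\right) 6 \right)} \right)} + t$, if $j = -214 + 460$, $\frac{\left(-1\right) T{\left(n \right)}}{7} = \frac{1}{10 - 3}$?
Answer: $\frac{1117905671}{4544332} \approx 246.0$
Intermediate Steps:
$T{\left(n \right)} = -1$ ($T{\left(n \right)} = - \frac{7}{10 - 3} = - \frac{7}{7} = \left(-7\right) \frac{1}{7} = -1$)
$j = 246$
$m{\left(s \right)} = 246$
$t = - \frac{1}{4544332}$ ($t = \frac{1}{-4544332} = - \frac{1}{4544332} \approx -2.2005 \cdot 10^{-7}$)
$m{\left(T{\left(\left(-2 - 4\right) 6 \right)} \right)} + t = 246 - \frac{1}{4544332} = \frac{1117905671}{4544332}$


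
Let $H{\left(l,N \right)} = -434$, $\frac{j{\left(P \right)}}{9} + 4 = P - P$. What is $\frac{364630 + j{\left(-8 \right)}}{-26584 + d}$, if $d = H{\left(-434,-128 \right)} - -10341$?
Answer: $- \frac{364594}{16677} \approx -21.862$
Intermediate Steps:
$j{\left(P \right)} = -36$ ($j{\left(P \right)} = -36 + 9 \left(P - P\right) = -36 + 9 \cdot 0 = -36 + 0 = -36$)
$d = 9907$ ($d = -434 - -10341 = -434 + 10341 = 9907$)
$\frac{364630 + j{\left(-8 \right)}}{-26584 + d} = \frac{364630 - 36}{-26584 + 9907} = \frac{364594}{-16677} = 364594 \left(- \frac{1}{16677}\right) = - \frac{364594}{16677}$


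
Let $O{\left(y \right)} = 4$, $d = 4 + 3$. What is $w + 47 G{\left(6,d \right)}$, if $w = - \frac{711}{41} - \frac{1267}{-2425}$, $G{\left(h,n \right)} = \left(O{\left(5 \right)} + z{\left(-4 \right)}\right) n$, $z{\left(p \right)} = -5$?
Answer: $- \frac{34383053}{99425} \approx -345.82$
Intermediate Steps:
$d = 7$
$G{\left(h,n \right)} = - n$ ($G{\left(h,n \right)} = \left(4 - 5\right) n = - n$)
$w = - \frac{1672228}{99425}$ ($w = \left(-711\right) \frac{1}{41} - - \frac{1267}{2425} = - \frac{711}{41} + \frac{1267}{2425} = - \frac{1672228}{99425} \approx -16.819$)
$w + 47 G{\left(6,d \right)} = - \frac{1672228}{99425} + 47 \left(\left(-1\right) 7\right) = - \frac{1672228}{99425} + 47 \left(-7\right) = - \frac{1672228}{99425} - 329 = - \frac{34383053}{99425}$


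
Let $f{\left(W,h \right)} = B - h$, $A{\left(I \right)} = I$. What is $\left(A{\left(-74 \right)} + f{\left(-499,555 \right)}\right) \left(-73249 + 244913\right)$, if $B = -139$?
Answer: $-131837952$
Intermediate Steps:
$f{\left(W,h \right)} = -139 - h$
$\left(A{\left(-74 \right)} + f{\left(-499,555 \right)}\right) \left(-73249 + 244913\right) = \left(-74 - 694\right) \left(-73249 + 244913\right) = \left(-74 - 694\right) 171664 = \left(-768\right) 171664 = -131837952$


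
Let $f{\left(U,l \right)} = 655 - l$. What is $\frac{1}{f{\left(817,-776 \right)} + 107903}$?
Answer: $\frac{1}{109334} \approx 9.1463 \cdot 10^{-6}$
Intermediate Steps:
$\frac{1}{f{\left(817,-776 \right)} + 107903} = \frac{1}{\left(655 - -776\right) + 107903} = \frac{1}{\left(655 + 776\right) + 107903} = \frac{1}{1431 + 107903} = \frac{1}{109334}$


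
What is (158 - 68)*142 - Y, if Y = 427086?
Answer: -414306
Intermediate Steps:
(158 - 68)*142 - Y = (158 - 68)*142 - 1*427086 = 90*142 - 427086 = 12780 - 427086 = -414306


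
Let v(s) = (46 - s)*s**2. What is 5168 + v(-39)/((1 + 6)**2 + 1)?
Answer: 77537/10 ≈ 7753.7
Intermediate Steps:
v(s) = s**2*(46 - s)
5168 + v(-39)/((1 + 6)**2 + 1) = 5168 + ((-39)**2*(46 - 1*(-39)))/((1 + 6)**2 + 1) = 5168 + (1521*(46 + 39))/(7**2 + 1) = 5168 + (1521*85)/(49 + 1) = 5168 + 129285/50 = 5168 + (1/50)*129285 = 5168 + 25857/10 = 77537/10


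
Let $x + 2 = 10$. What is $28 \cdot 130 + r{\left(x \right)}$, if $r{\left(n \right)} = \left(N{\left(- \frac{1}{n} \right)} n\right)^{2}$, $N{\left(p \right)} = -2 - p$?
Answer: $3865$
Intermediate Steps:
$x = 8$ ($x = -2 + 10 = 8$)
$r{\left(n \right)} = n^{2} \left(-2 + \frac{1}{n}\right)^{2}$ ($r{\left(n \right)} = \left(\left(-2 - - \frac{1}{n}\right) n\right)^{2} = \left(\left(-2 + \frac{1}{n}\right) n\right)^{2} = \left(n \left(-2 + \frac{1}{n}\right)\right)^{2} = n^{2} \left(-2 + \frac{1}{n}\right)^{2}$)
$28 \cdot 130 + r{\left(x \right)} = 28 \cdot 130 + \left(-1 + 2 \cdot 8\right)^{2} = 3640 + \left(-1 + 16\right)^{2} = 3640 + 15^{2} = 3640 + 225 = 3865$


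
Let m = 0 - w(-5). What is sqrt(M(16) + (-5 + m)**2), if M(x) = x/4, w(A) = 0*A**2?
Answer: sqrt(29) ≈ 5.3852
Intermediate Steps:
w(A) = 0
M(x) = x/4 (M(x) = x*(1/4) = x/4)
m = 0 (m = 0 - 1*0 = 0 + 0 = 0)
sqrt(M(16) + (-5 + m)**2) = sqrt((1/4)*16 + (-5 + 0)**2) = sqrt(4 + (-5)**2) = sqrt(4 + 25) = sqrt(29)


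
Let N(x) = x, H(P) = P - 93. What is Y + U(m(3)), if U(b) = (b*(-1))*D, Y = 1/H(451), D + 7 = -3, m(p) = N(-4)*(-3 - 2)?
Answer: 71601/358 ≈ 200.00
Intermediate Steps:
H(P) = -93 + P
m(p) = 20 (m(p) = -4*(-3 - 2) = -4*(-5) = 20)
D = -10 (D = -7 - 3 = -10)
Y = 1/358 (Y = 1/(-93 + 451) = 1/358 ≈ 0.0027933)
U(b) = 10*b (U(b) = (b*(-1))*(-10) = -b*(-10) = 10*b)
Y + U(m(3)) = 1/358 + 10*20 = 1/358 + 200 = 71601/358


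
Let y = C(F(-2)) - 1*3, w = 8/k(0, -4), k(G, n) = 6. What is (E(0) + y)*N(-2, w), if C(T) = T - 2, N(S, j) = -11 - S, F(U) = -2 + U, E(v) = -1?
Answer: 90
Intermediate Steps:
w = 4/3 (w = 8/6 = 8*(⅙) = 4/3 ≈ 1.3333)
C(T) = -2 + T
y = -9 (y = (-2 + (-2 - 2)) - 1*3 = (-2 - 4) - 3 = -6 - 3 = -9)
(E(0) + y)*N(-2, w) = (-1 - 9)*(-11 - 1*(-2)) = -10*(-11 + 2) = -10*(-9) = 90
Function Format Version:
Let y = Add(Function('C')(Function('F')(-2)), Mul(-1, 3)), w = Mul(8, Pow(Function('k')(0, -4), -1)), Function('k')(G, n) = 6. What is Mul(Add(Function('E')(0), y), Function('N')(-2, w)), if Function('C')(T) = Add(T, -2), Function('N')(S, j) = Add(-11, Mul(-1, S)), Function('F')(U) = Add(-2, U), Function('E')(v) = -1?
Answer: 90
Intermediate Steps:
w = Rational(4, 3) (w = Mul(8, Pow(6, -1)) = Mul(8, Rational(1, 6)) = Rational(4, 3) ≈ 1.3333)
Function('C')(T) = Add(-2, T)
y = -9 (y = Add(Add(-2, Add(-2, -2)), Mul(-1, 3)) = Add(Add(-2, -4), -3) = Add(-6, -3) = -9)
Mul(Add(Function('E')(0), y), Function('N')(-2, w)) = Mul(Add(-1, -9), Add(-11, Mul(-1, -2))) = Mul(-10, Add(-11, 2)) = Mul(-10, -9) = 90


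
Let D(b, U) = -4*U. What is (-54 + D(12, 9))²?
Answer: 8100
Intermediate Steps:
(-54 + D(12, 9))² = (-54 - 4*9)² = (-54 - 36)² = (-90)² = 8100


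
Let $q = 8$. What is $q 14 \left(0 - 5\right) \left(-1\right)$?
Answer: $560$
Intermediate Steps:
$q 14 \left(0 - 5\right) \left(-1\right) = 8 \cdot 14 \left(0 - 5\right) \left(-1\right) = 112 \left(\left(-5\right) \left(-1\right)\right) = 112 \cdot 5 = 560$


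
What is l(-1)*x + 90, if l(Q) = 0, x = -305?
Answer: 90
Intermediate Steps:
l(-1)*x + 90 = 0*(-305) + 90 = 0 + 90 = 90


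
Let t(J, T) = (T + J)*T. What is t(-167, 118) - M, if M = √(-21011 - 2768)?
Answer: -5782 - I*√23779 ≈ -5782.0 - 154.2*I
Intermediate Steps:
M = I*√23779 (M = √(-23779) = I*√23779 ≈ 154.2*I)
t(J, T) = T*(J + T) (t(J, T) = (J + T)*T = T*(J + T))
t(-167, 118) - M = 118*(-167 + 118) - I*√23779 = 118*(-49) - I*√23779 = -5782 - I*√23779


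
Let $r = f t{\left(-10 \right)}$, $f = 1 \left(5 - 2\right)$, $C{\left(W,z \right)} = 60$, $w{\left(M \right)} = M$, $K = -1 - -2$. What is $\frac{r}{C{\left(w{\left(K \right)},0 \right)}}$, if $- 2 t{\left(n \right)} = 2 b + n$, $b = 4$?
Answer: $\frac{1}{20} \approx 0.05$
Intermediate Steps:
$K = 1$ ($K = -1 + 2 = 1$)
$t{\left(n \right)} = -4 - \frac{n}{2}$ ($t{\left(n \right)} = - \frac{2 \cdot 4 + n}{2} = - \frac{8 + n}{2} = -4 - \frac{n}{2}$)
$f = 3$ ($f = 1 \cdot 3 = 3$)
$r = 3$ ($r = 3 \left(-4 - -5\right) = 3 \left(-4 + 5\right) = 3 \cdot 1 = 3$)
$\frac{r}{C{\left(w{\left(K \right)},0 \right)}} = \frac{3}{60} = 3 \cdot \frac{1}{60} = \frac{1}{20}$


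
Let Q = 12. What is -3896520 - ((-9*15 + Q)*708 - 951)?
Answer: -3808485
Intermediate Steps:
-3896520 - ((-9*15 + Q)*708 - 951) = -3896520 - ((-9*15 + 12)*708 - 951) = -3896520 - ((-135 + 12)*708 - 951) = -3896520 - (-123*708 - 951) = -3896520 - (-87084 - 951) = -3896520 - 1*(-88035) = -3896520 + 88035 = -3808485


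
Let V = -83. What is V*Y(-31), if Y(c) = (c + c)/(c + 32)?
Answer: 5146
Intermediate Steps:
Y(c) = 2*c/(32 + c) (Y(c) = (2*c)/(32 + c) = 2*c/(32 + c))
V*Y(-31) = -166*(-31)/(32 - 31) = -166*(-31)/1 = -166*(-31) = -83*(-62) = 5146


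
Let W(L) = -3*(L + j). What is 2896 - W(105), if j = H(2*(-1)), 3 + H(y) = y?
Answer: 3196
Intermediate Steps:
H(y) = -3 + y
j = -5 (j = -3 + 2*(-1) = -3 - 2 = -5)
W(L) = 15 - 3*L (W(L) = -3*(L - 5) = -3*(-5 + L) = 15 - 3*L)
2896 - W(105) = 2896 - (15 - 3*105) = 2896 - (15 - 315) = 2896 - 1*(-300) = 2896 + 300 = 3196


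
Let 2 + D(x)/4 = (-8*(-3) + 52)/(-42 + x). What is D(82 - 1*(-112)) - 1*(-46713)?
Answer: 46707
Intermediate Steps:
D(x) = -8 + 304/(-42 + x) (D(x) = -8 + 4*((-8*(-3) + 52)/(-42 + x)) = -8 + 4*((24 + 52)/(-42 + x)) = -8 + 4*(76/(-42 + x)) = -8 + 304/(-42 + x))
D(82 - 1*(-112)) - 1*(-46713) = 8*(80 - (82 - 1*(-112)))/(-42 + (82 - 1*(-112))) - 1*(-46713) = 8*(80 - (82 + 112))/(-42 + (82 + 112)) + 46713 = 8*(80 - 1*194)/(-42 + 194) + 46713 = 8*(80 - 194)/152 + 46713 = 8*(1/152)*(-114) + 46713 = -6 + 46713 = 46707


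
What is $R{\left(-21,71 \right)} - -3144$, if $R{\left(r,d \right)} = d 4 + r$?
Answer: $3407$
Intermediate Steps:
$R{\left(r,d \right)} = r + 4 d$ ($R{\left(r,d \right)} = 4 d + r = r + 4 d$)
$R{\left(-21,71 \right)} - -3144 = \left(-21 + 4 \cdot 71\right) - -3144 = \left(-21 + 284\right) + 3144 = 263 + 3144 = 3407$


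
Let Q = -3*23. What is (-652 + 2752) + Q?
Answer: 2031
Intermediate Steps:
Q = -69
(-652 + 2752) + Q = (-652 + 2752) - 69 = 2100 - 69 = 2031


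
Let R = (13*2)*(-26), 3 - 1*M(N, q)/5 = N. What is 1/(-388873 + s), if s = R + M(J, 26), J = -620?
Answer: -1/386434 ≈ -2.5878e-6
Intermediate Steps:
M(N, q) = 15 - 5*N
R = -676 (R = 26*(-26) = -676)
s = 2439 (s = -676 + (15 - 5*(-620)) = -676 + (15 + 3100) = -676 + 3115 = 2439)
1/(-388873 + s) = 1/(-388873 + 2439) = 1/(-386434) = -1/386434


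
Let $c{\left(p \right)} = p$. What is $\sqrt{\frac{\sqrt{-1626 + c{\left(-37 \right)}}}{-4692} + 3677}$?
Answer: $\frac{\sqrt{20237163732 - 1173 i \sqrt{1663}}}{2346} \approx 60.638 - 7.1666 \cdot 10^{-5} i$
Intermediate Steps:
$\sqrt{\frac{\sqrt{-1626 + c{\left(-37 \right)}}}{-4692} + 3677} = \sqrt{\frac{\sqrt{-1626 - 37}}{-4692} + 3677} = \sqrt{\sqrt{-1663} \left(- \frac{1}{4692}\right) + 3677} = \sqrt{i \sqrt{1663} \left(- \frac{1}{4692}\right) + 3677} = \sqrt{- \frac{i \sqrt{1663}}{4692} + 3677} = \sqrt{3677 - \frac{i \sqrt{1663}}{4692}}$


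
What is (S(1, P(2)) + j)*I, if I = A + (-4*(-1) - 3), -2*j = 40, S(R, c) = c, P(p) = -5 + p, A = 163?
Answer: -3772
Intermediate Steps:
j = -20 (j = -1/2*40 = -20)
I = 164 (I = 163 + (-4*(-1) - 3) = 163 + (4 - 3) = 163 + 1 = 164)
(S(1, P(2)) + j)*I = ((-5 + 2) - 20)*164 = (-3 - 20)*164 = -23*164 = -3772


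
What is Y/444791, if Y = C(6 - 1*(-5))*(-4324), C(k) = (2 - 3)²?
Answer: -4324/444791 ≈ -0.0097214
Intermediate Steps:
C(k) = 1 (C(k) = (-1)² = 1)
Y = -4324 (Y = 1*(-4324) = -4324)
Y/444791 = -4324/444791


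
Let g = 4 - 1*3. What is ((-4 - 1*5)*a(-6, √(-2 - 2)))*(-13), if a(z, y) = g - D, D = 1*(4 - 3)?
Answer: 0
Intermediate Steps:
D = 1 (D = 1*1 = 1)
g = 1 (g = 4 - 3 = 1)
a(z, y) = 0 (a(z, y) = 1 - 1*1 = 1 - 1 = 0)
((-4 - 1*5)*a(-6, √(-2 - 2)))*(-13) = ((-4 - 1*5)*0)*(-13) = ((-4 - 5)*0)*(-13) = -9*0*(-13) = 0*(-13) = 0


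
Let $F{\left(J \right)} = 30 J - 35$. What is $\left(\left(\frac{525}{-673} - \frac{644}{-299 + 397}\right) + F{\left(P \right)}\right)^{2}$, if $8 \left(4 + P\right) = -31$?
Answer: $\frac{27562153501089}{355096336} \approx 77619.0$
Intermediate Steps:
$P = - \frac{63}{8}$ ($P = -4 + \frac{1}{8} \left(-31\right) = -4 - \frac{31}{8} = - \frac{63}{8} \approx -7.875$)
$F{\left(J \right)} = -35 + 30 J$
$\left(\left(\frac{525}{-673} - \frac{644}{-299 + 397}\right) + F{\left(P \right)}\right)^{2} = \left(\left(\frac{525}{-673} - \frac{644}{-299 + 397}\right) + \left(-35 + 30 \left(- \frac{63}{8}\right)\right)\right)^{2} = \left(\left(525 \left(- \frac{1}{673}\right) - \frac{644}{98}\right) - \frac{1085}{4}\right)^{2} = \left(\left(- \frac{525}{673} - \frac{46}{7}\right) - \frac{1085}{4}\right)^{2} = \left(- \frac{34633}{4711} - \frac{1085}{4}\right)^{2} = \left(- \frac{5249967}{18844}\right)^{2} = \frac{27562153501089}{355096336}$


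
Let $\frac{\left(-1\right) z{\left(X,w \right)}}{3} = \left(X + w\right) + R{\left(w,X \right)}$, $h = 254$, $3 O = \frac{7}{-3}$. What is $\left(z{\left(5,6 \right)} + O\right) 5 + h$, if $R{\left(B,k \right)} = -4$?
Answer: $\frac{1306}{9} \approx 145.11$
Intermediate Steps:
$O = - \frac{7}{9}$ ($O = \frac{7 \frac{1}{-3}}{3} = \frac{7 \left(- \frac{1}{3}\right)}{3} = \frac{1}{3} \left(- \frac{7}{3}\right) = - \frac{7}{9} \approx -0.77778$)
$z{\left(X,w \right)} = 12 - 3 X - 3 w$ ($z{\left(X,w \right)} = - 3 \left(\left(X + w\right) - 4\right) = - 3 \left(-4 + X + w\right) = 12 - 3 X - 3 w$)
$\left(z{\left(5,6 \right)} + O\right) 5 + h = \left(\left(12 - 15 - 18\right) - \frac{7}{9}\right) 5 + 254 = \left(-21 - \frac{7}{9}\right) 5 + 254 = \left(- \frac{196}{9}\right) 5 + 254 = - \frac{980}{9} + 254 = \frac{1306}{9}$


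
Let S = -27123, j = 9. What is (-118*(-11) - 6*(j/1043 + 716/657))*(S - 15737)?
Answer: -12642836971040/228417 ≈ -5.5350e+7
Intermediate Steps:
(-118*(-11) - 6*(j/1043 + 716/657))*(S - 15737) = (-118*(-11) - 6*(9/1043 + 716/657))*(-27123 - 15737) = (1298 - 6*(9*(1/1043) + 716*(1/657)))*(-42860) = (1298 - 6*(9/1043 + 716/657))*(-42860) = (1298 - 6*752701/685251)*(-42860) = (1298 - 1505402/228417)*(-42860) = (294979864/228417)*(-42860) = -12642836971040/228417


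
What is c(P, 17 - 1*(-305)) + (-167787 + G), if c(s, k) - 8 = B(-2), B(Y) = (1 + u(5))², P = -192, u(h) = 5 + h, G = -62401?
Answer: -230059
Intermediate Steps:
B(Y) = 121 (B(Y) = (1 + (5 + 5))² = (1 + 10)² = 11² = 121)
c(s, k) = 129 (c(s, k) = 8 + 121 = 129)
c(P, 17 - 1*(-305)) + (-167787 + G) = 129 + (-167787 - 62401) = 129 - 230188 = -230059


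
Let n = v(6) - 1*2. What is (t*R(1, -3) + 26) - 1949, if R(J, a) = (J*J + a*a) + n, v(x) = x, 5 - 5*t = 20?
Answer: -1965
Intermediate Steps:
t = -3 (t = 1 - 1/5*20 = 1 - 4 = -3)
n = 4 (n = 6 - 1*2 = 6 - 2 = 4)
R(J, a) = 4 + J**2 + a**2 (R(J, a) = (J*J + a*a) + 4 = (J**2 + a**2) + 4 = 4 + J**2 + a**2)
(t*R(1, -3) + 26) - 1949 = (-3*(4 + 1**2 + (-3)**2) + 26) - 1949 = (-3*(4 + 1 + 9) + 26) - 1949 = (-3*14 + 26) - 1949 = (-42 + 26) - 1949 = -16 - 1949 = -1965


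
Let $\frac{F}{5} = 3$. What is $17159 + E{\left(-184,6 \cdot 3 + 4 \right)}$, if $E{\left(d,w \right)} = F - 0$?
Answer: $17174$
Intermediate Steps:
$F = 15$ ($F = 5 \cdot 3 = 15$)
$E{\left(d,w \right)} = 15$ ($E{\left(d,w \right)} = 15 - 0 = 15 + 0 = 15$)
$17159 + E{\left(-184,6 \cdot 3 + 4 \right)} = 17159 + 15 = 17174$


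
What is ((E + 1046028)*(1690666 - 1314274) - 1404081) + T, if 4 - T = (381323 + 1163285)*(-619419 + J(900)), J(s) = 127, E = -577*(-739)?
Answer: 1510773222411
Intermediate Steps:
E = 426403
T = 956563377540 (T = 4 - (381323 + 1163285)*(-619419 + 127) = 4 - 1544608*(-619292) = 4 - 1*(-956563377536) = 4 + 956563377536 = 956563377540)
((E + 1046028)*(1690666 - 1314274) - 1404081) + T = ((426403 + 1046028)*(1690666 - 1314274) - 1404081) + 956563377540 = (1472431*376392 - 1404081) + 956563377540 = (554211248952 - 1404081) + 956563377540 = 554209844871 + 956563377540 = 1510773222411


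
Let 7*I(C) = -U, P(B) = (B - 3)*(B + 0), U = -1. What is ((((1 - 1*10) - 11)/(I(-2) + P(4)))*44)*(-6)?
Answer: 36960/29 ≈ 1274.5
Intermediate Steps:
P(B) = B*(-3 + B) (P(B) = (-3 + B)*B = B*(-3 + B))
I(C) = 1/7 (I(C) = (-1*(-1))/7 = (1/7)*1 = 1/7)
((((1 - 1*10) - 11)/(I(-2) + P(4)))*44)*(-6) = ((((1 - 1*10) - 11)/(1/7 + 4*(-3 + 4)))*44)*(-6) = ((((1 - 10) - 11)/(1/7 + 4*1))*44)*(-6) = (((-9 - 11)/(1/7 + 4))*44)*(-6) = (-20/29/7*44)*(-6) = (-20*7/29*44)*(-6) = -140/29*44*(-6) = -6160/29*(-6) = 36960/29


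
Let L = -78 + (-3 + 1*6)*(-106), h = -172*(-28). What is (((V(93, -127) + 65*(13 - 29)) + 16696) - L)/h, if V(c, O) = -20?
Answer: 1002/301 ≈ 3.3289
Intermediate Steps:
h = 4816
L = -396 (L = -78 + (-3 + 6)*(-106) = -78 + 3*(-106) = -78 - 318 = -396)
(((V(93, -127) + 65*(13 - 29)) + 16696) - L)/h = (((-20 + 65*(13 - 29)) + 16696) - 1*(-396))/4816 = (((-20 + 65*(-16)) + 16696) + 396)*(1/4816) = (((-20 - 1040) + 16696) + 396)*(1/4816) = ((-1060 + 16696) + 396)*(1/4816) = (15636 + 396)*(1/4816) = 16032*(1/4816) = 1002/301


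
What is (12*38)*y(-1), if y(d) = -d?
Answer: 456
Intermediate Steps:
(12*38)*y(-1) = (12*38)*(-1*(-1)) = 456*1 = 456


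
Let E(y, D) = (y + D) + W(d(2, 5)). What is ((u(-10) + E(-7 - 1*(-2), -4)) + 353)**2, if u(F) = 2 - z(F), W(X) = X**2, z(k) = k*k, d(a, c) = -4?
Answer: 68644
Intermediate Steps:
z(k) = k**2
E(y, D) = 16 + D + y (E(y, D) = (y + D) + (-4)**2 = (D + y) + 16 = 16 + D + y)
u(F) = 2 - F**2
((u(-10) + E(-7 - 1*(-2), -4)) + 353)**2 = (((2 - 1*(-10)**2) + (16 - 4 + (-7 - 1*(-2)))) + 353)**2 = (((2 - 1*100) + (16 - 4 + (-7 + 2))) + 353)**2 = (((2 - 100) + (16 - 4 - 5)) + 353)**2 = ((-98 + 7) + 353)**2 = (-91 + 353)**2 = 262**2 = 68644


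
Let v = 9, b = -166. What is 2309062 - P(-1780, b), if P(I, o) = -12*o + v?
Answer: 2307061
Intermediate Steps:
P(I, o) = 9 - 12*o (P(I, o) = -12*o + 9 = 9 - 12*o)
2309062 - P(-1780, b) = 2309062 - (9 - 12*(-166)) = 2309062 - (9 + 1992) = 2309062 - 1*2001 = 2309062 - 2001 = 2307061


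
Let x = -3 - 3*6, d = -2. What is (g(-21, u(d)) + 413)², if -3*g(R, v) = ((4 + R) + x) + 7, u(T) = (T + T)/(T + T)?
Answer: 1612900/9 ≈ 1.7921e+5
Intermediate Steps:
x = -21 (x = -3 - 18 = -21)
u(T) = 1 (u(T) = (2*T)/((2*T)) = (2*T)*(1/(2*T)) = 1)
g(R, v) = 10/3 - R/3 (g(R, v) = -(((4 + R) - 21) + 7)/3 = -((-17 + R) + 7)/3 = -(-10 + R)/3 = 10/3 - R/3)
(g(-21, u(d)) + 413)² = ((10/3 - ⅓*(-21)) + 413)² = ((10/3 + 7) + 413)² = (31/3 + 413)² = (1270/3)² = 1612900/9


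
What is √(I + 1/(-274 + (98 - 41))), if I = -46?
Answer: I*√2166311/217 ≈ 6.7827*I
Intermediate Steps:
√(I + 1/(-274 + (98 - 41))) = √(-46 + 1/(-274 + (98 - 41))) = √(-46 + 1/(-274 + 57)) = √(-46 + 1/(-217)) = √(-46 - 1/217) = √(-9983/217) = I*√2166311/217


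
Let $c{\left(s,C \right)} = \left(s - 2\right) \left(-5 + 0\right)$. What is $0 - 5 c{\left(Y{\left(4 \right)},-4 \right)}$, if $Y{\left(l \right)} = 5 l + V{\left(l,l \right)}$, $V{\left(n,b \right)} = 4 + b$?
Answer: $650$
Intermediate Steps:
$Y{\left(l \right)} = 4 + 6 l$ ($Y{\left(l \right)} = 5 l + \left(4 + l\right) = 4 + 6 l$)
$c{\left(s,C \right)} = 10 - 5 s$ ($c{\left(s,C \right)} = \left(-2 + s\right) \left(-5\right) = 10 - 5 s$)
$0 - 5 c{\left(Y{\left(4 \right)},-4 \right)} = 0 - 5 \left(10 - 5 \left(4 + 6 \cdot 4\right)\right) = 0 - 5 \left(10 - 5 \left(4 + 24\right)\right) = 0 - 5 \left(10 - 140\right) = 0 - -650 = 0 + 650 = 650$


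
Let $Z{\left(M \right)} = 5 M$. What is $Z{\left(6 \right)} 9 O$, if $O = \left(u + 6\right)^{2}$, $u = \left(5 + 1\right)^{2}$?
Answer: $476280$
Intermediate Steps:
$u = 36$ ($u = 6^{2} = 36$)
$O = 1764$ ($O = \left(36 + 6\right)^{2} = 42^{2} = 1764$)
$Z{\left(6 \right)} 9 O = 5 \cdot 6 \cdot 9 \cdot 1764 = 30 \cdot 9 \cdot 1764 = 270 \cdot 1764 = 476280$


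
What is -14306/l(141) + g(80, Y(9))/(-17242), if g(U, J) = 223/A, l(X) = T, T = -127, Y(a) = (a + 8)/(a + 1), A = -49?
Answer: 12086566869/107296966 ≈ 112.65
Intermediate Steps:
Y(a) = (8 + a)/(1 + a)
l(X) = -127
g(U, J) = -223/49 (g(U, J) = 223/(-49) = 223*(-1/49) = -223/49)
-14306/l(141) + g(80, Y(9))/(-17242) = -14306/(-127) - 223/49/(-17242) = -14306*(-1/127) - 223/49*(-1/17242) = 14306/127 + 223/844858 = 12086566869/107296966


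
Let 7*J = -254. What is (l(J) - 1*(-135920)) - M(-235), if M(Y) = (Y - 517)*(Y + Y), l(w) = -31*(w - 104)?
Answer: -1492198/7 ≈ -2.1317e+5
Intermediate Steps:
J = -254/7 (J = (⅐)*(-254) = -254/7 ≈ -36.286)
l(w) = 3224 - 31*w (l(w) = -31*(-104 + w) = 3224 - 31*w)
M(Y) = 2*Y*(-517 + Y) (M(Y) = (-517 + Y)*(2*Y) = 2*Y*(-517 + Y))
(l(J) - 1*(-135920)) - M(-235) = ((3224 - 31*(-254/7)) - 1*(-135920)) - 2*(-235)*(-517 - 235) = ((3224 + 7874/7) + 135920) - 2*(-235)*(-752) = (30442/7 + 135920) - 1*353440 = 981882/7 - 353440 = -1492198/7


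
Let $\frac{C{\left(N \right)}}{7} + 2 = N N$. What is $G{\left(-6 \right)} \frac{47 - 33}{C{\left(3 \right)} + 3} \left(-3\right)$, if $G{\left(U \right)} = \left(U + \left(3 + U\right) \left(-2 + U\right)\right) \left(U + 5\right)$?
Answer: $\frac{189}{13} \approx 14.538$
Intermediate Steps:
$C{\left(N \right)} = -14 + 7 N^{2}$ ($C{\left(N \right)} = -14 + 7 N N = -14 + 7 N^{2}$)
$G{\left(U \right)} = \left(5 + U\right) \left(U + \left(-2 + U\right) \left(3 + U\right)\right)$ ($G{\left(U \right)} = \left(U + \left(-2 + U\right) \left(3 + U\right)\right) \left(5 + U\right) = \left(5 + U\right) \left(U + \left(-2 + U\right) \left(3 + U\right)\right)$)
$G{\left(-6 \right)} \frac{47 - 33}{C{\left(3 \right)} + 3} \left(-3\right) = \left(-30 + \left(-6\right)^{3} + 4 \left(-6\right) + 7 \left(-6\right)^{2}\right) \frac{47 - 33}{\left(-14 + 7 \cdot 3^{2}\right) + 3} \left(-3\right) = \left(-30 - 216 - 24 + 7 \cdot 36\right) \frac{14}{\left(-14 + 7 \cdot 9\right) + 3} \left(-3\right) = \left(-30 - 216 - 24 + 252\right) \frac{14}{\left(-14 + 63\right) + 3} \left(-3\right) = - 18 \frac{14}{49 + 3} \left(-3\right) = - 18 \cdot \frac{14}{52} \left(-3\right) = - 18 \cdot 14 \cdot \frac{1}{52} \left(-3\right) = \left(-18\right) \frac{7}{26} \left(-3\right) = \left(- \frac{63}{13}\right) \left(-3\right) = \frac{189}{13}$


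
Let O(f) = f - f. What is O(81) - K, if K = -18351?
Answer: 18351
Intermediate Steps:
O(f) = 0
O(81) - K = 0 - 1*(-18351) = 0 + 18351 = 18351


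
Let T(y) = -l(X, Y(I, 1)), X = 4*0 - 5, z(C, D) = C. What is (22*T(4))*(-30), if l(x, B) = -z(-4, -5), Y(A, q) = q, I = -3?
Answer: 2640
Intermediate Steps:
X = -5 (X = 0 - 5 = -5)
l(x, B) = 4 (l(x, B) = -1*(-4) = 4)
T(y) = -4 (T(y) = -1*4 = -4)
(22*T(4))*(-30) = (22*(-4))*(-30) = -88*(-30) = 2640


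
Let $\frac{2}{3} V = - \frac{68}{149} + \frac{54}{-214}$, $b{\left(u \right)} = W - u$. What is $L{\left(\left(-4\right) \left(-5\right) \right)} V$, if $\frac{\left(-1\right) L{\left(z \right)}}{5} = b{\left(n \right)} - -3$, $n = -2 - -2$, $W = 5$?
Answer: $\frac{677940}{15943} \approx 42.523$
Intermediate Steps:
$n = 0$ ($n = -2 + 2 = 0$)
$b{\left(u \right)} = 5 - u$
$L{\left(z \right)} = -40$ ($L{\left(z \right)} = - 5 \left(\left(5 - 0\right) - -3\right) = - 5 \left(\left(5 + 0\right) + 3\right) = - 5 \left(5 + 3\right) = \left(-5\right) 8 = -40$)
$V = - \frac{33897}{31886}$ ($V = \frac{3 \left(- \frac{68}{149} + \frac{54}{-214}\right)}{2} = \frac{3 \left(\left(-68\right) \frac{1}{149} + 54 \left(- \frac{1}{214}\right)\right)}{2} = \frac{3 \left(- \frac{68}{149} - \frac{27}{107}\right)}{2} = \frac{3}{2} \left(- \frac{11299}{15943}\right) = - \frac{33897}{31886} \approx -1.0631$)
$L{\left(\left(-4\right) \left(-5\right) \right)} V = \left(-40\right) \left(- \frac{33897}{31886}\right) = \frac{677940}{15943}$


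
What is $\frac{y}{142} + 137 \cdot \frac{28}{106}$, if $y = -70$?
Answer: $\frac{134323}{3763} \approx 35.696$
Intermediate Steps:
$\frac{y}{142} + 137 \cdot \frac{28}{106} = - \frac{70}{142} + 137 \cdot \frac{28}{106} = \left(-70\right) \frac{1}{142} + 137 \cdot 28 \cdot \frac{1}{106} = - \frac{35}{71} + 137 \cdot \frac{14}{53} = - \frac{35}{71} + \frac{1918}{53} = \frac{134323}{3763}$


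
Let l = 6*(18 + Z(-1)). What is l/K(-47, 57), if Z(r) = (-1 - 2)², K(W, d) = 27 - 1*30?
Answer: -54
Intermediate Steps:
K(W, d) = -3 (K(W, d) = 27 - 30 = -3)
Z(r) = 9 (Z(r) = (-3)² = 9)
l = 162 (l = 6*(18 + 9) = 6*27 = 162)
l/K(-47, 57) = 162/(-3) = -⅓*162 = -54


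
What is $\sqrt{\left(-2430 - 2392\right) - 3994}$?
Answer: $4 i \sqrt{551} \approx 93.894 i$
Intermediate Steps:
$\sqrt{\left(-2430 - 2392\right) - 3994} = \sqrt{-4822 - 3994} = \sqrt{-8816} = 4 i \sqrt{551}$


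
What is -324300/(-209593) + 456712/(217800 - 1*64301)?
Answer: 145503363916/32172315907 ≈ 4.5226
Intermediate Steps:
-324300/(-209593) + 456712/(217800 - 1*64301) = -324300*(-1/209593) + 456712/(217800 - 64301) = 324300/209593 + 456712/153499 = 145503363916/32172315907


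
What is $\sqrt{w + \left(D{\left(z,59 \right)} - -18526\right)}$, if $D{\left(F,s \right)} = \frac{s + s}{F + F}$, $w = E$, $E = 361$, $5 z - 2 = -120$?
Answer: $\frac{\sqrt{75538}}{2} \approx 137.42$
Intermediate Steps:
$z = - \frac{118}{5}$ ($z = \frac{2}{5} + \frac{1}{5} \left(-120\right) = \frac{2}{5} - 24 = - \frac{118}{5} \approx -23.6$)
$w = 361$
$D{\left(F,s \right)} = \frac{s}{F}$ ($D{\left(F,s \right)} = \frac{2 s}{2 F} = 2 s \frac{1}{2 F} = \frac{s}{F}$)
$\sqrt{w + \left(D{\left(z,59 \right)} - -18526\right)} = \sqrt{361 + \left(\frac{59}{- \frac{118}{5}} - -18526\right)} = \sqrt{361 + \left(59 \left(- \frac{5}{118}\right) + 18526\right)} = \sqrt{361 + \left(- \frac{5}{2} + 18526\right)} = \sqrt{361 + \frac{37047}{2}} = \sqrt{\frac{37769}{2}} = \frac{\sqrt{75538}}{2}$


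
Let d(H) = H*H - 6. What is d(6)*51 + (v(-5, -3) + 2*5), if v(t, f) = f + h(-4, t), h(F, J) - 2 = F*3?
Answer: 1527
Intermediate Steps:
h(F, J) = 2 + 3*F (h(F, J) = 2 + F*3 = 2 + 3*F)
v(t, f) = -10 + f (v(t, f) = f + (2 + 3*(-4)) = f + (2 - 12) = f - 10 = -10 + f)
d(H) = -6 + H² (d(H) = H² - 6 = -6 + H²)
d(6)*51 + (v(-5, -3) + 2*5) = (-6 + 6²)*51 + ((-10 - 3) + 2*5) = (-6 + 36)*51 + (-13 + 10) = 30*51 - 3 = 1530 - 3 = 1527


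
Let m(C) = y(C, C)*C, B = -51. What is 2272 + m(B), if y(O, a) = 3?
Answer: 2119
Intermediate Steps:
m(C) = 3*C
2272 + m(B) = 2272 + 3*(-51) = 2272 - 153 = 2119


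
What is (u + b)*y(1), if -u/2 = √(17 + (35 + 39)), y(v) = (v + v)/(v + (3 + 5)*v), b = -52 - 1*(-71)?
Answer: 38/9 - 4*√91/9 ≈ -0.017508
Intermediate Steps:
b = 19 (b = -52 + 71 = 19)
y(v) = 2/9 (y(v) = (2*v)/(v + 8*v) = (2*v)/((9*v)) = (2*v)*(1/(9*v)) = 2/9)
u = -2*√91 (u = -2*√(17 + (35 + 39)) = -2*√(17 + 74) = -2*√91 ≈ -19.079)
(u + b)*y(1) = (-2*√91 + 19)*(2/9) = (19 - 2*√91)*(2/9) = 38/9 - 4*√91/9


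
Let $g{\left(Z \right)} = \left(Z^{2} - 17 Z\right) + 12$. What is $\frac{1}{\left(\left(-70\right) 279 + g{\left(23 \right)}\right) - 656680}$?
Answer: $- \frac{1}{676060} \approx -1.4792 \cdot 10^{-6}$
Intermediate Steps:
$g{\left(Z \right)} = 12 + Z^{2} - 17 Z$
$\frac{1}{\left(\left(-70\right) 279 + g{\left(23 \right)}\right) - 656680} = \frac{1}{\left(\left(-70\right) 279 + \left(12 + 23^{2} - 391\right)\right) - 656680} = \frac{1}{\left(-19530 + \left(12 + 529 - 391\right)\right) - 656680} = \frac{1}{\left(-19530 + 150\right) - 656680} = \frac{1}{-19380 - 656680} = \frac{1}{-676060} = - \frac{1}{676060}$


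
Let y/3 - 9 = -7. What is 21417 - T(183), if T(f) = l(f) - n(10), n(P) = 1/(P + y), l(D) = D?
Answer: 339745/16 ≈ 21234.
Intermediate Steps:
y = 6 (y = 27 + 3*(-7) = 27 - 21 = 6)
n(P) = 1/(6 + P) (n(P) = 1/(P + 6) = 1/(6 + P))
T(f) = -1/16 + f (T(f) = f - 1/(6 + 10) = f - 1/16 = -1/16 + f)
21417 - T(183) = 21417 - (-1/16 + 183) = 21417 - 1*2927/16 = 21417 - 2927/16 = 339745/16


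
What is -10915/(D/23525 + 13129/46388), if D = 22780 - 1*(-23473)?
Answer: -11911296095500/2454443889 ≈ -4853.0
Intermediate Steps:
D = 46253 (D = 22780 + 23473 = 46253)
-10915/(D/23525 + 13129/46388) = -10915/(46253/23525 + 13129/46388) = -10915/2454443889/1091277700 = -10915*1091277700/2454443889 = -11911296095500/2454443889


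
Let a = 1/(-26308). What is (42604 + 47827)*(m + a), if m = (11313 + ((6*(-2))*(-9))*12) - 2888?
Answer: 23126829998877/26308 ≈ 8.7908e+8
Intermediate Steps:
a = -1/26308 ≈ -3.8011e-5
m = 9721 (m = (11313 - 12*(-9)*12) - 2888 = (11313 + 108*12) - 2888 = (11313 + 1296) - 2888 = 12609 - 2888 = 9721)
(42604 + 47827)*(m + a) = (42604 + 47827)*(9721 - 1/26308) = 90431*(255740067/26308) = 23126829998877/26308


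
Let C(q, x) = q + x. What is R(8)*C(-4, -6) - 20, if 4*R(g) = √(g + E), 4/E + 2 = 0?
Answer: -20 - 5*√6/2 ≈ -26.124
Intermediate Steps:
E = -2 (E = 4/(-2 + 0) = 4/(-2) = 4*(-½) = -2)
R(g) = √(-2 + g)/4 (R(g) = √(g - 2)/4 = √(-2 + g)/4)
R(8)*C(-4, -6) - 20 = (√(-2 + 8)/4)*(-4 - 6) - 20 = (√6/4)*(-10) - 20 = -5*√6/2 - 20 = -20 - 5*√6/2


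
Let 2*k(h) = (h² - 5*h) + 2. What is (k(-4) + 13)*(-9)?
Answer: -288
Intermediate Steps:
k(h) = 1 + h²/2 - 5*h/2 (k(h) = ((h² - 5*h) + 2)/2 = (2 + h² - 5*h)/2 = 1 + h²/2 - 5*h/2)
(k(-4) + 13)*(-9) = ((1 + (½)*(-4)² - 5/2*(-4)) + 13)*(-9) = ((1 + (½)*16 + 10) + 13)*(-9) = ((1 + 8 + 10) + 13)*(-9) = (19 + 13)*(-9) = 32*(-9) = -288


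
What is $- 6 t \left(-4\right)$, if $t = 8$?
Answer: $192$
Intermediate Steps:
$- 6 t \left(-4\right) = \left(-6\right) 8 \left(-4\right) = \left(-48\right) \left(-4\right) = 192$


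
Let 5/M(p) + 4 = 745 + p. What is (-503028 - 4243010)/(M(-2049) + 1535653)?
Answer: -200252184/64794649 ≈ -3.0906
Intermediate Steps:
M(p) = 5/(741 + p) (M(p) = 5/(-4 + (745 + p)) = 5/(741 + p))
(-503028 - 4243010)/(M(-2049) + 1535653) = (-503028 - 4243010)/(5/(741 - 2049) + 1535653) = -4746038/(5/(-1308) + 1535653) = -4746038/(5*(-1/1308) + 1535653) = -4746038/(-5/1308 + 1535653) = -4746038/2008634119/1308 = -4746038*1308/2008634119 = -200252184/64794649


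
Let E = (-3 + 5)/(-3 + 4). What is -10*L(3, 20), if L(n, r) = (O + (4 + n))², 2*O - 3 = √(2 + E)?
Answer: -1805/2 ≈ -902.50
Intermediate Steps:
E = 2 (E = 2/1 = 2*1 = 2)
O = 5/2 (O = 3/2 + √(2 + 2)/2 = 3/2 + √4/2 = 3/2 + (½)*2 = 3/2 + 1 = 5/2 ≈ 2.5000)
L(n, r) = (13/2 + n)² (L(n, r) = (5/2 + (4 + n))² = (13/2 + n)²)
-10*L(3, 20) = -5*(13 + 2*3)²/2 = -5*(13 + 6)²/2 = -5*19²/2 = -5*361/2 = -10*361/4 = -1805/2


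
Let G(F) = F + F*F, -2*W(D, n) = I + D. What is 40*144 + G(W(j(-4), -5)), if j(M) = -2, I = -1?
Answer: 23055/4 ≈ 5763.8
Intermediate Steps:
W(D, n) = ½ - D/2 (W(D, n) = -(-1 + D)/2 = ½ - D/2)
G(F) = F + F²
40*144 + G(W(j(-4), -5)) = 40*144 + (½ - ½*(-2))*(1 + (½ - ½*(-2))) = 5760 + (½ + 1)*(1 + (½ + 1)) = 5760 + 3*(1 + 3/2)/2 = 5760 + (3/2)*(5/2) = 5760 + 15/4 = 23055/4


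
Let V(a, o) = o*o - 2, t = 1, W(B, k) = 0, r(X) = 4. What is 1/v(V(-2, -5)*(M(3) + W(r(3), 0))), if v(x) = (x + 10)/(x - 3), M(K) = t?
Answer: 20/33 ≈ 0.60606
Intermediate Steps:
M(K) = 1
V(a, o) = -2 + o² (V(a, o) = o² - 2 = -2 + o²)
v(x) = (10 + x)/(-3 + x)
1/v(V(-2, -5)*(M(3) + W(r(3), 0))) = 1/((10 + (-2 + (-5)²)*(1 + 0))/(-3 + (-2 + (-5)²)*(1 + 0))) = 1/((10 + (-2 + 25)*1)/(-3 + (-2 + 25)*1)) = 1/((10 + 23*1)/(-3 + 23*1)) = 1/((10 + 23)/(-3 + 23)) = 1/(33/20) = 20/33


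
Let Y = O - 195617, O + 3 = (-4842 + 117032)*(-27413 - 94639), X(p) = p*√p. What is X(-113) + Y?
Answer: -13693209500 - 113*I*√113 ≈ -1.3693e+10 - 1201.2*I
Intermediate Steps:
X(p) = p^(3/2)
O = -13693013883 (O = -3 + (-4842 + 117032)*(-27413 - 94639) = -3 + 112190*(-122052) = -3 - 13693013880 = -13693013883)
Y = -13693209500 (Y = -13693013883 - 195617 = -13693209500)
X(-113) + Y = (-113)^(3/2) - 13693209500 = -113*I*√113 - 13693209500 = -13693209500 - 113*I*√113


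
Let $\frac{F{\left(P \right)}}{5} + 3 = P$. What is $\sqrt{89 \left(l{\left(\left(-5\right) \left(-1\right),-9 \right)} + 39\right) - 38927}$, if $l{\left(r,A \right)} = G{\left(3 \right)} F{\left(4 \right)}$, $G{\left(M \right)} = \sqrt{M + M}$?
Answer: $\sqrt{-35456 + 445 \sqrt{6}} \approx 185.38 i$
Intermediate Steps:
$F{\left(P \right)} = -15 + 5 P$
$G{\left(M \right)} = \sqrt{2} \sqrt{M}$ ($G{\left(M \right)} = \sqrt{2 M} = \sqrt{2} \sqrt{M}$)
$l{\left(r,A \right)} = 5 \sqrt{6}$ ($l{\left(r,A \right)} = \sqrt{2} \sqrt{3} \left(-15 + 5 \cdot 4\right) = \sqrt{6} \left(-15 + 20\right) = \sqrt{6} \cdot 5 = 5 \sqrt{6}$)
$\sqrt{89 \left(l{\left(\left(-5\right) \left(-1\right),-9 \right)} + 39\right) - 38927} = \sqrt{89 \left(5 \sqrt{6} + 39\right) - 38927} = \sqrt{89 \left(39 + 5 \sqrt{6}\right) - 38927} = \sqrt{\left(3471 + 445 \sqrt{6}\right) - 38927} = \sqrt{-35456 + 445 \sqrt{6}}$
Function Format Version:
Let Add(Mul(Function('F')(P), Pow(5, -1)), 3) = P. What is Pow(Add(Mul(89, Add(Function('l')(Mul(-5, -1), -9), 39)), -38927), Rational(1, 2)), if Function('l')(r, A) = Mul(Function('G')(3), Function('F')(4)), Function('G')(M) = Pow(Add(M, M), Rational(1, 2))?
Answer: Pow(Add(-35456, Mul(445, Pow(6, Rational(1, 2)))), Rational(1, 2)) ≈ Mul(185.38, I)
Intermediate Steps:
Function('F')(P) = Add(-15, Mul(5, P))
Function('G')(M) = Mul(Pow(2, Rational(1, 2)), Pow(M, Rational(1, 2))) (Function('G')(M) = Pow(Mul(2, M), Rational(1, 2)) = Mul(Pow(2, Rational(1, 2)), Pow(M, Rational(1, 2))))
Function('l')(r, A) = Mul(5, Pow(6, Rational(1, 2))) (Function('l')(r, A) = Mul(Mul(Pow(2, Rational(1, 2)), Pow(3, Rational(1, 2))), Add(-15, Mul(5, 4))) = Mul(Pow(6, Rational(1, 2)), Add(-15, 20)) = Mul(Pow(6, Rational(1, 2)), 5) = Mul(5, Pow(6, Rational(1, 2))))
Pow(Add(Mul(89, Add(Function('l')(Mul(-5, -1), -9), 39)), -38927), Rational(1, 2)) = Pow(Add(Mul(89, Add(Mul(5, Pow(6, Rational(1, 2))), 39)), -38927), Rational(1, 2)) = Pow(Add(Mul(89, Add(39, Mul(5, Pow(6, Rational(1, 2))))), -38927), Rational(1, 2)) = Pow(Add(Add(3471, Mul(445, Pow(6, Rational(1, 2)))), -38927), Rational(1, 2)) = Pow(Add(-35456, Mul(445, Pow(6, Rational(1, 2)))), Rational(1, 2))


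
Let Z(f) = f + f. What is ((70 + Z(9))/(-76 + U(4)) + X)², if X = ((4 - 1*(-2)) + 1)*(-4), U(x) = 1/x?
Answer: 78074896/91809 ≈ 850.41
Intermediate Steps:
Z(f) = 2*f
X = -28 (X = ((4 + 2) + 1)*(-4) = (6 + 1)*(-4) = 7*(-4) = -28)
((70 + Z(9))/(-76 + U(4)) + X)² = ((70 + 2*9)/(-76 + 1/4) - 28)² = ((70 + 18)/(-76 + ¼) - 28)² = (88/(-303/4) - 28)² = (88*(-4/303) - 28)² = (-352/303 - 28)² = (-8836/303)² = 78074896/91809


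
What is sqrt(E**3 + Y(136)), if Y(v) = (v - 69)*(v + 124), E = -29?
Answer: I*sqrt(6969) ≈ 83.481*I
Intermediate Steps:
Y(v) = (-69 + v)*(124 + v)
sqrt(E**3 + Y(136)) = sqrt((-29)**3 + (-8556 + 136**2 + 55*136)) = sqrt(-24389 + (-8556 + 18496 + 7480)) = sqrt(-24389 + 17420) = sqrt(-6969) = I*sqrt(6969)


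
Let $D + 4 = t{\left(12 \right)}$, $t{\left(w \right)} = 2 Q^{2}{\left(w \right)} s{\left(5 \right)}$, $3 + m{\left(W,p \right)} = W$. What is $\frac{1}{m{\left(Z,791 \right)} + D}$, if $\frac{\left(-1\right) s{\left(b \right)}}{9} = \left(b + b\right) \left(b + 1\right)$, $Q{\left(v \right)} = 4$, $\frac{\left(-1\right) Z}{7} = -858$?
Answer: $- \frac{1}{11281} \approx -8.8645 \cdot 10^{-5}$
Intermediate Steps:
$Z = 6006$ ($Z = \left(-7\right) \left(-858\right) = 6006$)
$s{\left(b \right)} = - 18 b \left(1 + b\right)$ ($s{\left(b \right)} = - 9 \left(b + b\right) \left(b + 1\right) = - 9 \cdot 2 b \left(1 + b\right) = - 18 b \left(1 + b\right)$)
$m{\left(W,p \right)} = -3 + W$
$t{\left(w \right)} = -17280$ ($t{\left(w \right)} = 2 \cdot 4^{2} \left(\left(-18\right) 5 \left(1 + 5\right)\right) = 2 \cdot 16 \left(\left(-18\right) 5 \cdot 6\right) = 32 \left(-540\right) = -17280$)
$D = -17284$ ($D = -4 - 17280 = -17284$)
$\frac{1}{m{\left(Z,791 \right)} + D} = \frac{1}{\left(-3 + 6006\right) - 17284} = \frac{1}{6003 - 17284} = \frac{1}{-11281} = - \frac{1}{11281}$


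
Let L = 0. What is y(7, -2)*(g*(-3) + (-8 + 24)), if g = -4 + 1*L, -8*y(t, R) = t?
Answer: -49/2 ≈ -24.500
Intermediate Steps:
y(t, R) = -t/8
g = -4 (g = -4 + 1*0 = -4 + 0 = -4)
y(7, -2)*(g*(-3) + (-8 + 24)) = (-1/8*7)*(-4*(-3) + (-8 + 24)) = -7*(12 + 16)/8 = -7/8*28 = -49/2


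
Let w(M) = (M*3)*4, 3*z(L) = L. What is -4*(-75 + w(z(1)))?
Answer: 284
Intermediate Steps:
z(L) = L/3
w(M) = 12*M (w(M) = (3*M)*4 = 12*M)
-4*(-75 + w(z(1))) = -4*(-75 + 12*((⅓)*1)) = -4*(-75 + 12*(⅓)) = -4*(-75 + 4) = -4*(-71) = 284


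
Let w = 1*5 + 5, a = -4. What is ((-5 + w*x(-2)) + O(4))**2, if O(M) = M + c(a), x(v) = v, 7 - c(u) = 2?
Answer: 256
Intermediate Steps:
c(u) = 5 (c(u) = 7 - 1*2 = 7 - 2 = 5)
w = 10 (w = 5 + 5 = 10)
O(M) = 5 + M (O(M) = M + 5 = 5 + M)
((-5 + w*x(-2)) + O(4))**2 = ((-5 + 10*(-2)) + (5 + 4))**2 = ((-5 - 20) + 9)**2 = (-25 + 9)**2 = (-16)**2 = 256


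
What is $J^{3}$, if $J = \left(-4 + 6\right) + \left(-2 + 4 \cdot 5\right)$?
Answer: $8000$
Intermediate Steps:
$J = 20$ ($J = 2 + \left(-2 + 20\right) = 2 + 18 = 20$)
$J^{3} = 20^{3} = 8000$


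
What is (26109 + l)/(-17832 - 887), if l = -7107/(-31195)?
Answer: -814477362/583939205 ≈ -1.3948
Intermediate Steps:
l = 7107/31195 (l = -7107*(-1/31195) = 7107/31195 ≈ 0.22782)
(26109 + l)/(-17832 - 887) = (26109 + 7107/31195)/(-17832 - 887) = (814477362/31195)/(-18719) = (814477362/31195)*(-1/18719) = -814477362/583939205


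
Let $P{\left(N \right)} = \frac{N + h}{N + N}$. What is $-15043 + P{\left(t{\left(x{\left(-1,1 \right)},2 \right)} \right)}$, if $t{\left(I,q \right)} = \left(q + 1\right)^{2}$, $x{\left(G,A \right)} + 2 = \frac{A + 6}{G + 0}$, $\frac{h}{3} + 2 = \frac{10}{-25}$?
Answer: $- \frac{150429}{10} \approx -15043.0$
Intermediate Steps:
$h = - \frac{36}{5}$ ($h = -6 + 3 \frac{10}{-25} = -6 + 3 \cdot 10 \left(- \frac{1}{25}\right) = -6 + 3 \left(- \frac{2}{5}\right) = -6 - \frac{6}{5} = - \frac{36}{5} \approx -7.2$)
$x{\left(G,A \right)} = -2 + \frac{6 + A}{G}$ ($x{\left(G,A \right)} = -2 + \frac{A + 6}{G + 0} = -2 + \frac{6 + A}{G}$)
$t{\left(I,q \right)} = \left(1 + q\right)^{2}$
$P{\left(N \right)} = \frac{- \frac{36}{5} + N}{2 N}$ ($P{\left(N \right)} = \frac{N - \frac{36}{5}}{N + N} = \frac{- \frac{36}{5} + N}{2 N}$)
$-15043 + P{\left(t{\left(x{\left(-1,1 \right)},2 \right)} \right)} = -15043 + \frac{-36 + 5 \left(1 + 2\right)^{2}}{10 \left(1 + 2\right)^{2}} = -15043 + \frac{-36 + 5 \cdot 3^{2}}{10 \cdot 3^{2}} = -15043 + \frac{-36 + 5 \cdot 9}{10 \cdot 9} = -15043 + \frac{1}{10} \cdot \frac{1}{9} \left(-36 + 45\right) = -15043 + \frac{1}{10} \cdot \frac{1}{9} \cdot 9 = -15043 + \frac{1}{10} = - \frac{150429}{10}$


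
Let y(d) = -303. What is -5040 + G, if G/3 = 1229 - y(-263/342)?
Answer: -444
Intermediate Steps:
G = 4596 (G = 3*(1229 - 1*(-303)) = 3*(1229 + 303) = 3*1532 = 4596)
-5040 + G = -5040 + 4596 = -444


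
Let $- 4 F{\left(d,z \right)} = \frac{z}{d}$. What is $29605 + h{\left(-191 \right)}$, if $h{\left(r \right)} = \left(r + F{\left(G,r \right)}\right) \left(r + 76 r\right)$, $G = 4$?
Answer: $\frac{42609235}{16} \approx 2.6631 \cdot 10^{6}$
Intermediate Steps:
$F{\left(d,z \right)} = - \frac{z}{4 d}$ ($F{\left(d,z \right)} = - \frac{z \frac{1}{d}}{4} = - \frac{z}{4 d}$)
$h{\left(r \right)} = \frac{1155 r^{2}}{16}$ ($h{\left(r \right)} = \left(r - \frac{r}{4 \cdot 4}\right) \left(r + 76 r\right) = \left(r - \frac{1}{4} r \frac{1}{4}\right) 77 r = \left(r - \frac{r}{16}\right) 77 r = \frac{15 r}{16} \cdot 77 r = \frac{1155 r^{2}}{16}$)
$29605 + h{\left(-191 \right)} = 29605 + \frac{1155 \left(-191\right)^{2}}{16} = 29605 + \frac{1155}{16} \cdot 36481 = 29605 + \frac{42135555}{16} = \frac{42609235}{16}$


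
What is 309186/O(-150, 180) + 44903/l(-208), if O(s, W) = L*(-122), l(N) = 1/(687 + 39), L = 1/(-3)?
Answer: 1989038037/61 ≈ 3.2607e+7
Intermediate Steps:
L = -⅓ ≈ -0.33333
l(N) = 1/726
O(s, W) = 122/3 (O(s, W) = -⅓*(-122) = 122/3)
309186/O(-150, 180) + 44903/l(-208) = 309186/(122/3) + 44903/(1/726) = 309186*(3/122) + 44903*726 = 463779/61 + 32599578 = 1989038037/61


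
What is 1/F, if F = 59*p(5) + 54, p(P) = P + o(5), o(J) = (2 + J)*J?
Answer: 1/2414 ≈ 0.00041425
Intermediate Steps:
o(J) = J*(2 + J)
p(P) = 35 + P (p(P) = P + 5*(2 + 5) = P + 5*7 = P + 35 = 35 + P)
F = 2414 (F = 59*(35 + 5) + 54 = 59*40 + 54 = 2360 + 54 = 2414)
1/F = 1/2414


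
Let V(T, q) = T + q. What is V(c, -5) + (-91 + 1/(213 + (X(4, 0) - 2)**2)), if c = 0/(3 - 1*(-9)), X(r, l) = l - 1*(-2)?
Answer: -20447/213 ≈ -95.995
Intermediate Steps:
X(r, l) = 2 + l (X(r, l) = l + 2 = 2 + l)
c = 0 (c = 0/(3 + 9) = 0/12 = 0*(1/12) = 0)
V(c, -5) + (-91 + 1/(213 + (X(4, 0) - 2)**2)) = (0 - 5) + (-91 + 1/(213 + ((2 + 0) - 2)**2)) = -5 + (-91 + 1/(213 + (2 - 2)**2)) = -5 + (-91 + 1/(213 + 0**2)) = -5 + (-91 + 1/(213 + 0)) = -5 + (-91 + 1/213) = -5 - 19382/213 = -20447/213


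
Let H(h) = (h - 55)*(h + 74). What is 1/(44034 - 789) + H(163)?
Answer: 1106899021/43245 ≈ 25596.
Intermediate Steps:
H(h) = (-55 + h)*(74 + h)
1/(44034 - 789) + H(163) = 1/(44034 - 789) + (-4070 + 163**2 + 19*163) = 1/43245 + (-4070 + 26569 + 3097) = 1/43245 + 25596 = 1106899021/43245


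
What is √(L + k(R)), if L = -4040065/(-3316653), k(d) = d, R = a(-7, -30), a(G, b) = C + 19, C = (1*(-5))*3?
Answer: √6377804688009/1105551 ≈ 2.2843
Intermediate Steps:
C = -15 (C = -5*3 = -15)
a(G, b) = 4 (a(G, b) = -15 + 19 = 4)
R = 4
L = 4040065/3316653 (L = -4040065*(-1/3316653) = 4040065/3316653 ≈ 1.2181)
√(L + k(R)) = √(4040065/3316653 + 4) = √(17306677/3316653) = √6377804688009/1105551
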